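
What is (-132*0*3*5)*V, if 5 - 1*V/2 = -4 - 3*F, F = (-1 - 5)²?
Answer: 0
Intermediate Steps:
F = 36 (F = (-6)² = 36)
V = 234 (V = 10 - 2*(-4 - 3*36) = 10 - 2*(-4 - 108) = 10 - 2*(-112) = 10 + 224 = 234)
(-132*0*3*5)*V = -132*0*3*5*234 = -0*5*234 = -132*0*234 = 0*234 = 0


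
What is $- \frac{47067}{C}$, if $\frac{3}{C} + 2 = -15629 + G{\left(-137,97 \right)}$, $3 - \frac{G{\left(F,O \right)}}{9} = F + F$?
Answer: $206122082$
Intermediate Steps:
$G{\left(F,O \right)} = 27 - 18 F$ ($G{\left(F,O \right)} = 27 - 9 \left(F + F\right) = 27 - 9 \cdot 2 F = 27 - 18 F$)
$C = - \frac{3}{13138}$ ($C = \frac{3}{-2 + \left(-15629 + \left(27 - -2466\right)\right)} = \frac{3}{-2 + \left(-15629 + \left(27 + 2466\right)\right)} = \frac{3}{-2 + \left(-15629 + 2493\right)} = \frac{3}{-2 - 13136} = \frac{3}{-13138} = 3 \left(- \frac{1}{13138}\right) = - \frac{3}{13138} \approx -0.00022835$)
$- \frac{47067}{C} = - \frac{47067}{- \frac{3}{13138}} = \left(-47067\right) \left(- \frac{13138}{3}\right) = 206122082$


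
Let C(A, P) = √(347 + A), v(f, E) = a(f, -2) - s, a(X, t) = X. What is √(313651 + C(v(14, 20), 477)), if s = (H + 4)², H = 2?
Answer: √(313651 + 5*√13) ≈ 560.06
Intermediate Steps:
s = 36 (s = (2 + 4)² = 6² = 36)
v(f, E) = -36 + f (v(f, E) = f - 1*36 = f - 36 = -36 + f)
√(313651 + C(v(14, 20), 477)) = √(313651 + √(347 + (-36 + 14))) = √(313651 + √(347 - 22)) = √(313651 + √325) = √(313651 + 5*√13)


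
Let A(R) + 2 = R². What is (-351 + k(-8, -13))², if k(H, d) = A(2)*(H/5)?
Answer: 3136441/25 ≈ 1.2546e+5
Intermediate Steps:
A(R) = -2 + R²
k(H, d) = 2*H/5 (k(H, d) = (-2 + 2²)*(H/5) = (-2 + 4)*(H*(⅕)) = 2*(H/5) = 2*H/5)
(-351 + k(-8, -13))² = (-351 + (⅖)*(-8))² = (-351 - 16/5)² = (-1771/5)² = 3136441/25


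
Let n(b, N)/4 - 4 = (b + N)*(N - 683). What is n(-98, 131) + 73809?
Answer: 961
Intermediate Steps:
n(b, N) = 16 + 4*(-683 + N)*(N + b) (n(b, N) = 16 + 4*((b + N)*(N - 683)) = 16 + 4*((N + b)*(-683 + N)) = 16 + 4*((-683 + N)*(N + b)) = 16 + 4*(-683 + N)*(N + b))
n(-98, 131) + 73809 = (16 - 2732*131 - 2732*(-98) + 4*131² + 4*131*(-98)) + 73809 = (16 - 357892 + 267736 + 4*17161 - 51352) + 73809 = (16 - 357892 + 267736 + 68644 - 51352) + 73809 = -72848 + 73809 = 961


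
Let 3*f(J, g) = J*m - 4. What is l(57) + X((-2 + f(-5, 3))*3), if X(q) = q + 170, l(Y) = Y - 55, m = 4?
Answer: 142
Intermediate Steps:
f(J, g) = -4/3 + 4*J/3 (f(J, g) = (J*4 - 4)/3 = (4*J - 4)/3 = (-4 + 4*J)/3 = -4/3 + 4*J/3)
l(Y) = -55 + Y
X(q) = 170 + q
l(57) + X((-2 + f(-5, 3))*3) = (-55 + 57) + (170 + (-2 + (-4/3 + (4/3)*(-5)))*3) = 2 + (170 + (-2 + (-4/3 - 20/3))*3) = 2 + (170 + (-2 - 8)*3) = 2 + (170 - 10*3) = 2 + (170 - 30) = 2 + 140 = 142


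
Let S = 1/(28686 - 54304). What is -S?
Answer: 1/25618 ≈ 3.9035e-5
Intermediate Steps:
S = -1/25618 (S = 1/(-25618) = -1/25618 ≈ -3.9035e-5)
-S = -1*(-1/25618) = 1/25618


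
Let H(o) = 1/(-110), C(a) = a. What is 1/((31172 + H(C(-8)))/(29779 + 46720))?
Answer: 8414890/3428919 ≈ 2.4541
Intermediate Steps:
H(o) = -1/110
1/((31172 + H(C(-8)))/(29779 + 46720)) = 1/((31172 - 1/110)/(29779 + 46720)) = 1/((3428919/110)/76499) = 1/((3428919/110)*(1/76499)) = 1/(3428919/8414890) = 8414890/3428919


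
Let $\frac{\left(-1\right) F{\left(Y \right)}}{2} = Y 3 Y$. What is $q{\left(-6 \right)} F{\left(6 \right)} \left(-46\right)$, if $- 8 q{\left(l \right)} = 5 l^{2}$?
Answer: $-223560$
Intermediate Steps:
$q{\left(l \right)} = - \frac{5 l^{2}}{8}$
$F{\left(Y \right)} = - 6 Y^{2}$ ($F{\left(Y \right)} = - 2 Y 3 Y = - 2 \cdot 3 Y Y = - 2 \cdot 3 Y^{2} = - 6 Y^{2}$)
$q{\left(-6 \right)} F{\left(6 \right)} \left(-46\right) = - \frac{5 \left(-6\right)^{2}}{8} \left(- 6 \cdot 6^{2}\right) \left(-46\right) = \left(- \frac{5}{8}\right) 36 \left(\left(-6\right) 36\right) \left(-46\right) = \left(- \frac{45}{2}\right) \left(-216\right) \left(-46\right) = 4860 \left(-46\right) = -223560$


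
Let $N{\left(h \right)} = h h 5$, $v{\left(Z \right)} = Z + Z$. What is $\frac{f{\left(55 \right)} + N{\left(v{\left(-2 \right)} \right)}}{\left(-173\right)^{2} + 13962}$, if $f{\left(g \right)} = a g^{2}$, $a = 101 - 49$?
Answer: $\frac{157380}{43891} \approx 3.5857$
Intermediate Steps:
$a = 52$
$v{\left(Z \right)} = 2 Z$
$f{\left(g \right)} = 52 g^{2}$
$N{\left(h \right)} = 5 h^{2}$ ($N{\left(h \right)} = h^{2} \cdot 5 = 5 h^{2}$)
$\frac{f{\left(55 \right)} + N{\left(v{\left(-2 \right)} \right)}}{\left(-173\right)^{2} + 13962} = \frac{52 \cdot 55^{2} + 5 \left(2 \left(-2\right)\right)^{2}}{\left(-173\right)^{2} + 13962} = \frac{52 \cdot 3025 + 5 \left(-4\right)^{2}}{29929 + 13962} = \frac{157300 + 5 \cdot 16}{43891} = \left(157300 + 80\right) \frac{1}{43891} = 157380 \cdot \frac{1}{43891} = \frac{157380}{43891}$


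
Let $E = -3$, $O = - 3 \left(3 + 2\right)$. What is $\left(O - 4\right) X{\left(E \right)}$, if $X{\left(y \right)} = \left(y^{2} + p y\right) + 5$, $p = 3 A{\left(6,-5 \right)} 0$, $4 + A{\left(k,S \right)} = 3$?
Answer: $-266$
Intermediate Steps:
$O = -15$ ($O = \left(-3\right) 5 = -15$)
$A{\left(k,S \right)} = -1$ ($A{\left(k,S \right)} = -4 + 3 = -1$)
$p = 0$ ($p = 3 \left(-1\right) 0 = \left(-3\right) 0 = 0$)
$X{\left(y \right)} = 5 + y^{2}$ ($X{\left(y \right)} = \left(y^{2} + 0 y\right) + 5 = \left(y^{2} + 0\right) + 5 = y^{2} + 5 = 5 + y^{2}$)
$\left(O - 4\right) X{\left(E \right)} = \left(-15 - 4\right) \left(5 + \left(-3\right)^{2}\right) = - 19 \left(5 + 9\right) = \left(-19\right) 14 = -266$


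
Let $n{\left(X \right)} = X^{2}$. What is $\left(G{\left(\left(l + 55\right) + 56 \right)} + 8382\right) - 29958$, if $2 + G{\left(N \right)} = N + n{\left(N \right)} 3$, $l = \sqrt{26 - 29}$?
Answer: $15487 + 667 i \sqrt{3} \approx 15487.0 + 1155.3 i$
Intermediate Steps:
$l = i \sqrt{3}$ ($l = \sqrt{-3} = i \sqrt{3} \approx 1.732 i$)
$G{\left(N \right)} = -2 + N + 3 N^{2}$ ($G{\left(N \right)} = -2 + \left(N + N^{2} \cdot 3\right) = -2 + \left(N + 3 N^{2}\right) = -2 + N + 3 N^{2}$)
$\left(G{\left(\left(l + 55\right) + 56 \right)} + 8382\right) - 29958 = \left(\left(-2 + \left(\left(i \sqrt{3} + 55\right) + 56\right) + 3 \left(\left(i \sqrt{3} + 55\right) + 56\right)^{2}\right) + 8382\right) - 29958 = \left(\left(-2 + \left(\left(55 + i \sqrt{3}\right) + 56\right) + 3 \left(\left(55 + i \sqrt{3}\right) + 56\right)^{2}\right) + 8382\right) - 29958 = \left(\left(-2 + \left(111 + i \sqrt{3}\right) + 3 \left(111 + i \sqrt{3}\right)^{2}\right) + 8382\right) - 29958 = \left(\left(109 + 3 \left(111 + i \sqrt{3}\right)^{2} + i \sqrt{3}\right) + 8382\right) - 29958 = \left(8491 + 3 \left(111 + i \sqrt{3}\right)^{2} + i \sqrt{3}\right) - 29958 = -21467 + 3 \left(111 + i \sqrt{3}\right)^{2} + i \sqrt{3}$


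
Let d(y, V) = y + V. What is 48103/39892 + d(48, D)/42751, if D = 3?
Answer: 2058485845/1705422892 ≈ 1.2070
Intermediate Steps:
d(y, V) = V + y
48103/39892 + d(48, D)/42751 = 48103/39892 + (3 + 48)/42751 = 48103*(1/39892) + 51*(1/42751) = 48103/39892 + 51/42751 = 2058485845/1705422892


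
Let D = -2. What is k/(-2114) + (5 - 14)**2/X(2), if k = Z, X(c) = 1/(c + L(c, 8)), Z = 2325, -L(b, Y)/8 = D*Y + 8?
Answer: 11299119/2114 ≈ 5344.9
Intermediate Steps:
L(b, Y) = -64 + 16*Y (L(b, Y) = -8*(-2*Y + 8) = -8*(8 - 2*Y) = -64 + 16*Y)
X(c) = 1/(64 + c) (X(c) = 1/(c + (-64 + 16*8)) = 1/(c + (-64 + 128)) = 1/(c + 64) = 1/(64 + c))
k = 2325
k/(-2114) + (5 - 14)**2/X(2) = 2325/(-2114) + (5 - 14)**2/(1/(64 + 2)) = 2325*(-1/2114) + (-9)**2/(1/66) = -2325/2114 + 81/(1/66) = -2325/2114 + 81*66 = -2325/2114 + 5346 = 11299119/2114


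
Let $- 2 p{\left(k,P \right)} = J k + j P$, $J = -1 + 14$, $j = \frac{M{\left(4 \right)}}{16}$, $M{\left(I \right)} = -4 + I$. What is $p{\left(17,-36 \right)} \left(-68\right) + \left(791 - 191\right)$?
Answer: $8114$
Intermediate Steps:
$j = 0$ ($j = \frac{-4 + 4}{16} = 0 \cdot \frac{1}{16} = 0$)
$J = 13$
$p{\left(k,P \right)} = - \frac{13 k}{2}$ ($p{\left(k,P \right)} = - \frac{13 k + 0 P}{2} = - \frac{13 k + 0}{2} = - \frac{13 k}{2}$)
$p{\left(17,-36 \right)} \left(-68\right) + \left(791 - 191\right) = \left(- \frac{13}{2}\right) 17 \left(-68\right) + \left(791 - 191\right) = \left(- \frac{221}{2}\right) \left(-68\right) + 600 = 7514 + 600 = 8114$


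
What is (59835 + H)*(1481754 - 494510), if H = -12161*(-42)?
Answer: 563318464668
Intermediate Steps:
H = 510762
(59835 + H)*(1481754 - 494510) = (59835 + 510762)*(1481754 - 494510) = 570597*987244 = 563318464668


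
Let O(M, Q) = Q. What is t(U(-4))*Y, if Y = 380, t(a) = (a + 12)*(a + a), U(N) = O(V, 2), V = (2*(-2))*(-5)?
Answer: 21280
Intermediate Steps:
V = 20 (V = -4*(-5) = 20)
U(N) = 2
t(a) = 2*a*(12 + a) (t(a) = (12 + a)*(2*a) = 2*a*(12 + a))
t(U(-4))*Y = (2*2*(12 + 2))*380 = (2*2*14)*380 = 56*380 = 21280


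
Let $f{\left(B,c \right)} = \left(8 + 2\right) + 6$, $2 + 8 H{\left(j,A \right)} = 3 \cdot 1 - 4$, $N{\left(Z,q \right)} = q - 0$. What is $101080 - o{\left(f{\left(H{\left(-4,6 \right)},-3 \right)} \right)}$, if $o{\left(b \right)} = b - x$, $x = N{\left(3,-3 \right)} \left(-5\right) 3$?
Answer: $101109$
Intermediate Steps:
$N{\left(Z,q \right)} = q$ ($N{\left(Z,q \right)} = q + 0 = q$)
$x = 45$ ($x = \left(-3\right) \left(-5\right) 3 = 15 \cdot 3 = 45$)
$H{\left(j,A \right)} = - \frac{3}{8}$ ($H{\left(j,A \right)} = - \frac{1}{4} + \frac{3 \cdot 1 - 4}{8} = - \frac{1}{4} + \frac{3 - 4}{8} = - \frac{1}{4} + \frac{1}{8} \left(-1\right) = - \frac{1}{4} - \frac{1}{8} = - \frac{3}{8}$)
$f{\left(B,c \right)} = 16$ ($f{\left(B,c \right)} = 10 + 6 = 16$)
$o{\left(b \right)} = -45 + b$ ($o{\left(b \right)} = b - 45 = -45 + b$)
$101080 - o{\left(f{\left(H{\left(-4,6 \right)},-3 \right)} \right)} = 101080 - \left(-45 + 16\right) = 101080 - -29 = 101080 + 29 = 101109$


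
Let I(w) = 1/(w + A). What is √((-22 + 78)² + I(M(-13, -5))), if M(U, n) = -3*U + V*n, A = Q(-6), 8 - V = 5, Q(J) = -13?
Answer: 3*√42163/11 ≈ 56.001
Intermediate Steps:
V = 3 (V = 8 - 1*5 = 8 - 5 = 3)
A = -13
M(U, n) = -3*U + 3*n
I(w) = 1/(-13 + w) (I(w) = 1/(w - 13) = 1/(-13 + w))
√((-22 + 78)² + I(M(-13, -5))) = √((-22 + 78)² + 1/(-13 + (-3*(-13) + 3*(-5)))) = √(56² + 1/(-13 + (39 - 15))) = √(3136 + 1/(-13 + 24)) = √(3136 + 1/11) = √(34497/11) = 3*√42163/11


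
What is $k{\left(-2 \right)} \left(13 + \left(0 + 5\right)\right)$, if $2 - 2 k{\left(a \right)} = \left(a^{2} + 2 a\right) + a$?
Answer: $36$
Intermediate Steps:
$k{\left(a \right)} = 1 - \frac{3 a}{2} - \frac{a^{2}}{2}$ ($k{\left(a \right)} = 1 - \frac{\left(a^{2} + 2 a\right) + a}{2} = 1 - \frac{a^{2} + 3 a}{2} = 1 - \left(\frac{a^{2}}{2} + \frac{3 a}{2}\right) = 1 - \frac{3 a}{2} - \frac{a^{2}}{2}$)
$k{\left(-2 \right)} \left(13 + \left(0 + 5\right)\right) = \left(1 - -3 - \frac{\left(-2\right)^{2}}{2}\right) \left(13 + \left(0 + 5\right)\right) = \left(1 + 3 - 2\right) \left(13 + 5\right) = \left(1 + 3 - 2\right) 18 = 2 \cdot 18 = 36$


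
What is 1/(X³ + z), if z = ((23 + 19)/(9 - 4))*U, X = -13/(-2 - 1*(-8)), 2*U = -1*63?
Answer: -1080/296753 ≈ -0.0036394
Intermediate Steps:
U = -63/2 (U = (-1*63)/2 = (½)*(-63) = -63/2 ≈ -31.500)
X = -13/6 (X = -13/(-2 + 8) = -13/6 ≈ -2.1667)
z = -1323/5 (z = ((23 + 19)/(9 - 4))*(-63/2) = (42/5)*(-63/2) = -1323/5 ≈ -264.60)
1/(X³ + z) = 1/((-13/6)³ - 1323/5) = 1/(-2197/216 - 1323/5) = 1/(-296753/1080) = -1080/296753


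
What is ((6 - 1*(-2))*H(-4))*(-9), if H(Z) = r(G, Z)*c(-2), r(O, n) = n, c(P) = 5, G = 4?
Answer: 1440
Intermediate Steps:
H(Z) = 5*Z (H(Z) = Z*5 = 5*Z)
((6 - 1*(-2))*H(-4))*(-9) = ((6 - 1*(-2))*(5*(-4)))*(-9) = ((6 + 2)*(-20))*(-9) = (8*(-20))*(-9) = -160*(-9) = 1440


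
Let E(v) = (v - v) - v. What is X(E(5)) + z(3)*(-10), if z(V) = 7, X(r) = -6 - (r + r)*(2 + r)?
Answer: -106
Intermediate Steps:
E(v) = -v (E(v) = 0 - v = -v)
X(r) = -6 - 2*r*(2 + r)
X(E(5)) + z(3)*(-10) = (-6 - (-4)*5 - 2*(-1*5)**2) + 7*(-10) = (-6 - 4*(-5) - 2*(-5)**2) - 70 = (-6 + 20 - 2*25) - 70 = (-6 + 20 - 50) - 70 = -36 - 70 = -106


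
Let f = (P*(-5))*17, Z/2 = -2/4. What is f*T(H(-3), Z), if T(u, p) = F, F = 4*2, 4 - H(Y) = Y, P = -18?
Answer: 12240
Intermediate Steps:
H(Y) = 4 - Y
Z = -1 (Z = 2*(-2/4) = 2*(-2*¼) = 2*(-½) = -1)
f = 1530 (f = -18*(-5)*17 = 90*17 = 1530)
F = 8
T(u, p) = 8
f*T(H(-3), Z) = 1530*8 = 12240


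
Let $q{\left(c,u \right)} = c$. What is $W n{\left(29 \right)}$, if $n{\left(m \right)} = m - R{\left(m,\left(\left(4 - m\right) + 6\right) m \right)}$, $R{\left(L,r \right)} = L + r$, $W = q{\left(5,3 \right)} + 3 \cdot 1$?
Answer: $4408$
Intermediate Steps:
$W = 8$ ($W = 5 + 3 \cdot 1 = 5 + 3 = 8$)
$n{\left(m \right)} = - m \left(10 - m\right)$ ($n{\left(m \right)} = m - \left(m + \left(\left(4 - m\right) + 6\right) m\right) = m - \left(m + \left(10 - m\right) m\right) = m - \left(m + m \left(10 - m\right)\right) = - m \left(10 - m\right)$)
$W n{\left(29 \right)} = 8 \cdot 29 \left(-10 + 29\right) = 8 \cdot 29 \cdot 19 = 8 \cdot 551 = 4408$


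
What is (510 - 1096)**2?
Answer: 343396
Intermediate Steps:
(510 - 1096)**2 = (-586)**2 = 343396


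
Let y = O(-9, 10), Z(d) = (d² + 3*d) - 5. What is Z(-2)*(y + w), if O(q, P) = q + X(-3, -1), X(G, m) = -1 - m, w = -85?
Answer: 658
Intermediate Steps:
O(q, P) = q (O(q, P) = q + (-1 - 1*(-1)) = q + (-1 + 1) = q + 0 = q)
Z(d) = -5 + d² + 3*d
y = -9
Z(-2)*(y + w) = (-5 + (-2)² + 3*(-2))*(-9 - 85) = (-5 + 4 - 6)*(-94) = -7*(-94) = 658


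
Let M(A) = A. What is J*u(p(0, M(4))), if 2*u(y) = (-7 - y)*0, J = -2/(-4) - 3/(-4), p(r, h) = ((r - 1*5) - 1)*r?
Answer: 0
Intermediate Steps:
p(r, h) = r*(-6 + r) (p(r, h) = ((r - 5) - 1)*r = ((-5 + r) - 1)*r = (-6 + r)*r = r*(-6 + r))
J = 5/4 (J = -2*(-¼) - 3*(-¼) = ½ + ¾ = 5/4 ≈ 1.2500)
u(y) = 0 (u(y) = ((-7 - y)*0)/2 = (½)*0 = 0)
J*u(p(0, M(4))) = (5/4)*0 = 0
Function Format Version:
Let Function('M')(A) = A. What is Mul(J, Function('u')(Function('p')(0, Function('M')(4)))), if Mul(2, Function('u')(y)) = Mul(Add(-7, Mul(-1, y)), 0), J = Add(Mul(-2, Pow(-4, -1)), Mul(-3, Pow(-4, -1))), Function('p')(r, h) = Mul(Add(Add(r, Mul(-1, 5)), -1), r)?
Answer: 0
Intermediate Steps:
Function('p')(r, h) = Mul(r, Add(-6, r)) (Function('p')(r, h) = Mul(Add(Add(r, -5), -1), r) = Mul(Add(Add(-5, r), -1), r) = Mul(Add(-6, r), r) = Mul(r, Add(-6, r)))
J = Rational(5, 4) (J = Add(Mul(-2, Rational(-1, 4)), Mul(-3, Rational(-1, 4))) = Add(Rational(1, 2), Rational(3, 4)) = Rational(5, 4) ≈ 1.2500)
Function('u')(y) = 0 (Function('u')(y) = Mul(Rational(1, 2), Mul(Add(-7, Mul(-1, y)), 0)) = Mul(Rational(1, 2), 0) = 0)
Mul(J, Function('u')(Function('p')(0, Function('M')(4)))) = Mul(Rational(5, 4), 0) = 0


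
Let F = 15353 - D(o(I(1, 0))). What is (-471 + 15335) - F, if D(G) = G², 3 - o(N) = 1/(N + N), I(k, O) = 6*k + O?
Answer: -69191/144 ≈ -480.49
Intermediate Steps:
I(k, O) = O + 6*k
o(N) = 3 - 1/(2*N) (o(N) = 3 - 1/(N + N) = 3 - 1/(2*N))
F = 2209607/144 (F = 15353 - (3 - 1/(2*(0 + 6*1)))² = 15353 - (3 - 1/(2*(0 + 6)))² = 15353 - (3 - ½/6)² = 15353 - (3 - ½*⅙)² = 15353 - (3 - 1/12)² = 15353 - (35/12)² = 15353 - 1*1225/144 = 15353 - 1225/144 = 2209607/144 ≈ 15345.)
(-471 + 15335) - F = (-471 + 15335) - 1*2209607/144 = 14864 - 2209607/144 = -69191/144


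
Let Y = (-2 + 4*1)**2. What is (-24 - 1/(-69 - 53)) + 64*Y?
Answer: 28305/122 ≈ 232.01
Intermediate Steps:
Y = 4 (Y = (-2 + 4)**2 = 2**2 = 4)
(-24 - 1/(-69 - 53)) + 64*Y = (-24 - 1/(-69 - 53)) + 64*4 = (-24 - 1/(-122)) + 256 = (-24 - 1*(-1/122)) + 256 = (-24 + 1/122) + 256 = -2927/122 + 256 = 28305/122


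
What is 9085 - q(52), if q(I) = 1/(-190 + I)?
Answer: 1253731/138 ≈ 9085.0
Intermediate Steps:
9085 - q(52) = 9085 - 1/(-190 + 52) = 9085 - 1/(-138) = 9085 - 1*(-1/138) = 9085 + 1/138 = 1253731/138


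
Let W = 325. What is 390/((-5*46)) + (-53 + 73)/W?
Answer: -2443/1495 ≈ -1.6341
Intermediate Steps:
390/((-5*46)) + (-53 + 73)/W = 390/((-5*46)) + (-53 + 73)/325 = 390/(-230) + 20*(1/325) = 390*(-1/230) + 4/65 = -39/23 + 4/65 = -2443/1495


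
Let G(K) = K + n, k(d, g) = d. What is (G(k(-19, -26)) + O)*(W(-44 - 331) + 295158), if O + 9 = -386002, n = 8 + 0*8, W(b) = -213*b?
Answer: -144770988726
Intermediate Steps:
n = 8 (n = 8 + 0 = 8)
O = -386011 (O = -9 - 386002 = -386011)
G(K) = 8 + K (G(K) = K + 8 = 8 + K)
(G(k(-19, -26)) + O)*(W(-44 - 331) + 295158) = ((8 - 19) - 386011)*(-213*(-44 - 331) + 295158) = (-11 - 386011)*(-213*(-375) + 295158) = -386022*(79875 + 295158) = -386022*375033 = -144770988726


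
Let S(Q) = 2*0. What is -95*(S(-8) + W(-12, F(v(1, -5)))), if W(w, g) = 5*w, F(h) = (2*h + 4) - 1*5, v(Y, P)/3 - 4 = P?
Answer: 5700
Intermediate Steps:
v(Y, P) = 12 + 3*P
S(Q) = 0
F(h) = -1 + 2*h (F(h) = (4 + 2*h) - 5 = -1 + 2*h)
-95*(S(-8) + W(-12, F(v(1, -5)))) = -95*(0 + 5*(-12)) = -95*(0 - 60) = -95*(-60) = 5700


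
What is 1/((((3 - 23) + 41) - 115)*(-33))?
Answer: 1/3102 ≈ 0.00032237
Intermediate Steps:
1/((((3 - 23) + 41) - 115)*(-33)) = 1/(((-20 + 41) - 115)*(-33)) = 1/((21 - 115)*(-33)) = 1/(-94*(-33)) = 1/3102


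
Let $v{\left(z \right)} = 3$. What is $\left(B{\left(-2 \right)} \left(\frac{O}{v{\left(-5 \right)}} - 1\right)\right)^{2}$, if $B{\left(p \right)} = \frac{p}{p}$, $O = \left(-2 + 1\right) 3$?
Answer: $4$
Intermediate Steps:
$O = -3$ ($O = \left(-1\right) 3 = -3$)
$B{\left(p \right)} = 1$
$\left(B{\left(-2 \right)} \left(\frac{O}{v{\left(-5 \right)}} - 1\right)\right)^{2} = \left(1 \left(- \frac{3}{3} - 1\right)\right)^{2} = \left(1 \left(\left(-3\right) \frac{1}{3} - 1\right)\right)^{2} = \left(1 \left(-1 - 1\right)\right)^{2} = \left(1 \left(-2\right)\right)^{2} = \left(-2\right)^{2} = 4$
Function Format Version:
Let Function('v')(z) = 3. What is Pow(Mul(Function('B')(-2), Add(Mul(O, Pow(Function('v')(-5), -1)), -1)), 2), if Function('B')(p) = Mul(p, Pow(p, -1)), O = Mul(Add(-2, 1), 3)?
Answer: 4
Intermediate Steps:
O = -3 (O = Mul(-1, 3) = -3)
Function('B')(p) = 1
Pow(Mul(Function('B')(-2), Add(Mul(O, Pow(Function('v')(-5), -1)), -1)), 2) = Pow(Mul(1, Add(Mul(-3, Pow(3, -1)), -1)), 2) = Pow(Mul(1, Add(Mul(-3, Rational(1, 3)), -1)), 2) = Pow(Mul(1, Add(-1, -1)), 2) = Pow(Mul(1, -2), 2) = Pow(-2, 2) = 4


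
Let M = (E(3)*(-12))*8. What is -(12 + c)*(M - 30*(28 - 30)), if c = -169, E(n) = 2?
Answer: -20724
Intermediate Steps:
M = -192 (M = (2*(-12))*8 = -24*8 = -192)
-(12 + c)*(M - 30*(28 - 30)) = -(12 - 169)*(-192 - 30*(28 - 30)) = -(-157)*(-192 - 30*(-2)) = -(-157)*(-192 + 60) = -(-157)*(-132) = -1*20724 = -20724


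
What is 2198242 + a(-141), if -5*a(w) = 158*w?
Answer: 11013488/5 ≈ 2.2027e+6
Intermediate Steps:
a(w) = -158*w/5
2198242 + a(-141) = 2198242 - 158/5*(-141) = 2198242 + 22278/5 = 11013488/5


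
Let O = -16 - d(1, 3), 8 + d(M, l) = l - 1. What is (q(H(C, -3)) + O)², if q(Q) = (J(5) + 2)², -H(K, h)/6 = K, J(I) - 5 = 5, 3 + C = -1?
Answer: 17956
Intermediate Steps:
C = -4 (C = -3 - 1 = -4)
J(I) = 10 (J(I) = 5 + 5 = 10)
H(K, h) = -6*K
d(M, l) = -9 + l (d(M, l) = -8 + (l - 1) = -8 + (-1 + l) = -9 + l)
q(Q) = 144 (q(Q) = (10 + 2)² = 12² = 144)
O = -10 (O = -16 - (-9 + 3) = -16 - 1*(-6) = -16 + 6 = -10)
(q(H(C, -3)) + O)² = (144 - 10)² = 134² = 17956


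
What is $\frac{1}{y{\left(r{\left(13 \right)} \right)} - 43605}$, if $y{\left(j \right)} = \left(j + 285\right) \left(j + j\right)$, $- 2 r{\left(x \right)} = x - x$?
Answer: $- \frac{1}{43605} \approx -2.2933 \cdot 10^{-5}$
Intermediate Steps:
$r{\left(x \right)} = 0$ ($r{\left(x \right)} = - \frac{x - x}{2} = \left(- \frac{1}{2}\right) 0 = 0$)
$y{\left(j \right)} = 2 j \left(285 + j\right)$ ($y{\left(j \right)} = \left(285 + j\right) 2 j = 2 j \left(285 + j\right)$)
$\frac{1}{y{\left(r{\left(13 \right)} \right)} - 43605} = \frac{1}{2 \cdot 0 \left(285 + 0\right) - 43605} = \frac{1}{2 \cdot 0 \cdot 285 - 43605} = \frac{1}{0 - 43605} = \frac{1}{-43605} = - \frac{1}{43605}$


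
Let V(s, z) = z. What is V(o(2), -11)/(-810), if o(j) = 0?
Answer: 11/810 ≈ 0.013580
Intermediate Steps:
V(o(2), -11)/(-810) = -11/(-810) = -11*(-1/810) = 11/810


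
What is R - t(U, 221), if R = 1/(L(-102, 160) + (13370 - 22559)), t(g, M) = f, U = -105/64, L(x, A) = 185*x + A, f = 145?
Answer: -4045356/27899 ≈ -145.00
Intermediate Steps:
L(x, A) = A + 185*x
U = -105/64 (U = -105*1/64 = -105/64 ≈ -1.6406)
t(g, M) = 145
R = -1/27899 (R = 1/((160 + 185*(-102)) + (13370 - 22559)) = 1/((160 - 18870) - 9189) = 1/(-18710 - 9189) = 1/(-27899) = -1/27899 ≈ -3.5844e-5)
R - t(U, 221) = -1/27899 - 1*145 = -1/27899 - 145 = -4045356/27899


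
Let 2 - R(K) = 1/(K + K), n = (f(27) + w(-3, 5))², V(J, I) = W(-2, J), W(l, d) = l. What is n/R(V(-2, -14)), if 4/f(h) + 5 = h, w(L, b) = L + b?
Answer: 256/121 ≈ 2.1157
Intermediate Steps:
f(h) = 4/(-5 + h)
V(J, I) = -2
n = 576/121 (n = (4/(-5 + 27) + (-3 + 5))² = (4/22 + 2)² = (4*(1/22) + 2)² = (2/11 + 2)² = (24/11)² = 576/121 ≈ 4.7603)
R(K) = 2 - 1/(2*K) (R(K) = 2 - 1/(K + K) = 2 - 1/(2*K))
n/R(V(-2, -14)) = 576/(121*(2 - ½/(-2))) = 576/(121*(2 - ½*(-½))) = 576/(121*(2 + ¼)) = 576/(121*(9/4)) = (576/121)*(4/9) = 256/121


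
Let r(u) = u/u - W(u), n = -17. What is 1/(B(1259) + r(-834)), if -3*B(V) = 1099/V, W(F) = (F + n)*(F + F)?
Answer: -3777/5361327958 ≈ -7.0449e-7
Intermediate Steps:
W(F) = 2*F*(-17 + F) (W(F) = (F - 17)*(F + F) = (-17 + F)*(2*F) = 2*F*(-17 + F))
B(V) = -1099/(3*V)
r(u) = 1 - 2*u*(-17 + u) (r(u) = u/u - 2*u*(-17 + u) = 1 - 2*u*(-17 + u))
1/(B(1259) + r(-834)) = 1/(-1099/3/1259 + (1 - 2*(-834)*(-17 - 834))) = 1/(-1099/3*1/1259 + (1 - 2*(-834)*(-851))) = 1/(-1099/3777 + (1 - 1419468)) = 1/(-1099/3777 - 1419467) = 1/(-5361327958/3777) = -3777/5361327958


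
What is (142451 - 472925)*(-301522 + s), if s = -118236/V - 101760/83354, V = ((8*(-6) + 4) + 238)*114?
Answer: 7653983929357467462/76810711 ≈ 9.9647e+10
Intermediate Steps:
V = 22116 (V = ((-48 + 4) + 238)*114 = (-44 + 238)*114 = 194*114 = 22116)
s = -504415321/76810711 (s = -118236/22116 - 101760/83354 = -118236*1/22116 - 101760*1/83354 = -9853/1843 - 50880/41677 = -504415321/76810711 ≈ -6.5670)
(142451 - 472925)*(-301522 + s) = (142451 - 472925)*(-301522 - 504415321/76810711) = -330474*(-23160623617463/76810711) = 7653983929357467462/76810711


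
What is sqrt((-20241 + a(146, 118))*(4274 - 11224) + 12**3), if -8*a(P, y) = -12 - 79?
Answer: sqrt(562390487)/2 ≈ 11857.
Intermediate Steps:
a(P, y) = 91/8 (a(P, y) = -(-12 - 79)/8 = -1/8*(-91) = 91/8)
sqrt((-20241 + a(146, 118))*(4274 - 11224) + 12**3) = sqrt((-20241 + 91/8)*(4274 - 11224) + 12**3) = sqrt(-161837/8*(-6950) + 1728) = sqrt(562383575/4 + 1728) = sqrt(562390487/4) = sqrt(562390487)/2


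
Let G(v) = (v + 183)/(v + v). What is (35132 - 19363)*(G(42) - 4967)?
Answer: -2191906769/28 ≈ -7.8282e+7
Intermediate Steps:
G(v) = (183 + v)/(2*v) (G(v) = (183 + v)/((2*v)) = (183 + v)*(1/(2*v)) = (183 + v)/(2*v))
(35132 - 19363)*(G(42) - 4967) = (35132 - 19363)*((½)*(183 + 42)/42 - 4967) = 15769*((½)*(1/42)*225 - 4967) = 15769*(75/28 - 4967) = 15769*(-139001/28) = -2191906769/28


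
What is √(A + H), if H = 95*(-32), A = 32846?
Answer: √29806 ≈ 172.64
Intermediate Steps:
H = -3040
√(A + H) = √(32846 - 3040) = √29806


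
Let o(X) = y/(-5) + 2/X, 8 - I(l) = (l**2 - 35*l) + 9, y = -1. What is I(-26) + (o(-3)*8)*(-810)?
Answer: 1437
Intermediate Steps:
I(l) = -1 - l**2 + 35*l (I(l) = 8 - ((l**2 - 35*l) + 9) = 8 - (9 + l**2 - 35*l) = 8 + (-9 - l**2 + 35*l) = -1 - l**2 + 35*l)
o(X) = 1/5 + 2/X (o(X) = -1/(-5) + 2/X = -1*(-1/5) + 2/X = 1/5 + 2/X)
I(-26) + (o(-3)*8)*(-810) = (-1 - 1*(-26)**2 + 35*(-26)) + (((1/5)*(10 - 3)/(-3))*8)*(-810) = (-1 - 1*676 - 910) + (((1/5)*(-1/3)*7)*8)*(-810) = (-1 - 676 - 910) - 7/15*8*(-810) = -1587 - 56/15*(-810) = -1587 + 3024 = 1437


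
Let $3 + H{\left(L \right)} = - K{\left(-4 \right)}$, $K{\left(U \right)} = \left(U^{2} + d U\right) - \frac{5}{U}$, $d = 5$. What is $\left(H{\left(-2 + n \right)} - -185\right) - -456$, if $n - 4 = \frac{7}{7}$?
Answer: $\frac{2563}{4} \approx 640.75$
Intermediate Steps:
$n = 5$ ($n = 4 + \frac{7}{7} = 4 + 7 \cdot \frac{1}{7} = 4 + 1 = 5$)
$K{\left(U \right)} = U^{2} - \frac{5}{U} + 5 U$ ($K{\left(U \right)} = \left(U^{2} + 5 U\right) - \frac{5}{U} = U^{2} - \frac{5}{U} + 5 U$)
$H{\left(L \right)} = - \frac{1}{4}$ ($H{\left(L \right)} = -3 - \frac{-5 + \left(-4\right)^{2} \left(5 - 4\right)}{-4} = -3 - - \frac{-5 + 16 \cdot 1}{4} = -3 - - \frac{-5 + 16}{4} = -3 - \left(- \frac{1}{4}\right) 11 = -3 - - \frac{11}{4} = -3 + \frac{11}{4} = - \frac{1}{4}$)
$\left(H{\left(-2 + n \right)} - -185\right) - -456 = \left(- \frac{1}{4} - -185\right) - -456 = \left(- \frac{1}{4} + 185\right) + 456 = \frac{739}{4} + 456 = \frac{2563}{4}$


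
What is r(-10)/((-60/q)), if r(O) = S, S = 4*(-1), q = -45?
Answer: -3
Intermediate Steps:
S = -4
r(O) = -4
r(-10)/((-60/q)) = -4/((-60/(-45))) = -4/((-60*(-1/45))) = -4/4/3 = -4*¾ = -3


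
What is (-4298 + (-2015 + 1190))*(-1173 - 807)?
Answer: 10143540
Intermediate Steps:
(-4298 + (-2015 + 1190))*(-1173 - 807) = (-4298 - 825)*(-1980) = -5123*(-1980) = 10143540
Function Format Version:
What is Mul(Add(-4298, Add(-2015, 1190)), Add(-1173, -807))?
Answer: 10143540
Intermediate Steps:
Mul(Add(-4298, Add(-2015, 1190)), Add(-1173, -807)) = Mul(Add(-4298, -825), -1980) = Mul(-5123, -1980) = 10143540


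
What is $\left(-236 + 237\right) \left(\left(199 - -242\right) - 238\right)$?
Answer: $203$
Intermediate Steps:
$\left(-236 + 237\right) \left(\left(199 - -242\right) - 238\right) = 1 \left(\left(199 + 242\right) - 238\right) = 1 \left(441 - 238\right) = 1 \cdot 203 = 203$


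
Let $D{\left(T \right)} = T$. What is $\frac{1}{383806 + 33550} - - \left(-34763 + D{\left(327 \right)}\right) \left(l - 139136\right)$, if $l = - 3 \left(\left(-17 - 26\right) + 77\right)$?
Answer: $\frac{2001138451973409}{417356} \approx 4.7948 \cdot 10^{9}$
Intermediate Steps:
$l = -102$ ($l = - 3 \left(-43 + 77\right) = \left(-3\right) 34 = -102$)
$\frac{1}{383806 + 33550} - - \left(-34763 + D{\left(327 \right)}\right) \left(l - 139136\right) = \frac{1}{383806 + 33550} - - \left(-34763 + 327\right) \left(-102 - 139136\right) = \frac{1}{417356} - - \left(-34436\right) \left(-139238\right) = \frac{1}{417356} - \left(-1\right) 4794799768 = \frac{1}{417356} - -4794799768 = \frac{1}{417356} + 4794799768 = \frac{2001138451973409}{417356}$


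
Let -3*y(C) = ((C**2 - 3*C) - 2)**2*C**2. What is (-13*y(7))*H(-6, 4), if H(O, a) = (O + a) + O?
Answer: -3444896/3 ≈ -1.1483e+6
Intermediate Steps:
H(O, a) = a + 2*O
y(C) = -C**2*(-2 + C**2 - 3*C)**2/3 (y(C) = -((C**2 - 3*C) - 2)**2*C**2/3 = -(-2 + C**2 - 3*C)**2*C**2/3 = -C**2*(-2 + C**2 - 3*C)**2/3)
(-13*y(7))*H(-6, 4) = (-(-13)*7**2*(2 - 1*7**2 + 3*7)**2/3)*(4 + 2*(-6)) = (-(-13)*49*(2 - 1*49 + 21)**2/3)*(4 - 12) = -(-13)*49*(2 - 49 + 21)**2/3*(-8) = -(-13)*49*(-26)**2/3*(-8) = -(-13)*49*676/3*(-8) = -13*(-33124/3)*(-8) = (430612/3)*(-8) = -3444896/3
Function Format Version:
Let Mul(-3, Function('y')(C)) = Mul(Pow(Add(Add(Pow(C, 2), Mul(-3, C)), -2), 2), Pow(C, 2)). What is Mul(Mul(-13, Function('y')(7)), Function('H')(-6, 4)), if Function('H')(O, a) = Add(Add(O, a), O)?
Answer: Rational(-3444896, 3) ≈ -1.1483e+6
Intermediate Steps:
Function('H')(O, a) = Add(a, Mul(2, O))
Function('y')(C) = Mul(Rational(-1, 3), Pow(C, 2), Pow(Add(-2, Pow(C, 2), Mul(-3, C)), 2)) (Function('y')(C) = Mul(Rational(-1, 3), Mul(Pow(Add(Add(Pow(C, 2), Mul(-3, C)), -2), 2), Pow(C, 2))) = Mul(Rational(-1, 3), Mul(Pow(Add(-2, Pow(C, 2), Mul(-3, C)), 2), Pow(C, 2))) = Mul(Rational(-1, 3), Mul(Pow(C, 2), Pow(Add(-2, Pow(C, 2), Mul(-3, C)), 2))) = Mul(Rational(-1, 3), Pow(C, 2), Pow(Add(-2, Pow(C, 2), Mul(-3, C)), 2)))
Mul(Mul(-13, Function('y')(7)), Function('H')(-6, 4)) = Mul(Mul(-13, Mul(Rational(-1, 3), Pow(7, 2), Pow(Add(2, Mul(-1, Pow(7, 2)), Mul(3, 7)), 2))), Add(4, Mul(2, -6))) = Mul(Mul(-13, Mul(Rational(-1, 3), 49, Pow(Add(2, Mul(-1, 49), 21), 2))), Add(4, -12)) = Mul(Mul(-13, Mul(Rational(-1, 3), 49, Pow(Add(2, -49, 21), 2))), -8) = Mul(Mul(-13, Mul(Rational(-1, 3), 49, Pow(-26, 2))), -8) = Mul(Mul(-13, Mul(Rational(-1, 3), 49, 676)), -8) = Mul(Mul(-13, Rational(-33124, 3)), -8) = Mul(Rational(430612, 3), -8) = Rational(-3444896, 3)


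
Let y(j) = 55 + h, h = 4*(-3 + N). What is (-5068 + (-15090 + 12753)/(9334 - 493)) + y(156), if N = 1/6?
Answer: -44422468/8841 ≈ -5024.6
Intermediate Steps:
N = ⅙ ≈ 0.16667
h = -34/3 (h = 4*(-3 + ⅙) = 4*(-17/6) = -34/3 ≈ -11.333)
y(j) = 131/3 (y(j) = 55 - 34/3 = 131/3)
(-5068 + (-15090 + 12753)/(9334 - 493)) + y(156) = (-5068 + (-15090 + 12753)/(9334 - 493)) + 131/3 = (-5068 - 2337/8841) + 131/3 = (-5068 - 2337*1/8841) + 131/3 = (-5068 - 779/2947) + 131/3 = -14936175/2947 + 131/3 = -44422468/8841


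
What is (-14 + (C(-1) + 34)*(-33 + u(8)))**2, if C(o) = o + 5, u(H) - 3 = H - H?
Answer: 1331716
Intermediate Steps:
u(H) = 3 (u(H) = 3 + (H - H) = 3 + 0 = 3)
C(o) = 5 + o
(-14 + (C(-1) + 34)*(-33 + u(8)))**2 = (-14 + ((5 - 1) + 34)*(-33 + 3))**2 = (-14 + (4 + 34)*(-30))**2 = (-14 + 38*(-30))**2 = (-14 - 1140)**2 = (-1154)**2 = 1331716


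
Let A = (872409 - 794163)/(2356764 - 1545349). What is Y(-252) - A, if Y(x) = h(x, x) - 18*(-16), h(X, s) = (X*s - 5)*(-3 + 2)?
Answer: -51290431811/811415 ≈ -63211.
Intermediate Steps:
h(X, s) = 5 - X*s (h(X, s) = (-5 + X*s)*(-1) = 5 - X*s)
A = 78246/811415 ≈ 0.096431
Y(x) = 293 - x² (Y(x) = (5 - x*x) - 18*(-16) = (5 - x²) + 288 = 293 - x²)
Y(-252) - A = (293 - 1*(-252)²) - 1*78246/811415 = (293 - 1*63504) - 78246/811415 = (293 - 63504) - 78246/811415 = -63211 - 78246/811415 = -51290431811/811415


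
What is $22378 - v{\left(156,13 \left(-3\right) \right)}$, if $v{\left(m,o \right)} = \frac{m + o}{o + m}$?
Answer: $22377$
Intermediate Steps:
$v{\left(m,o \right)} = 1$ ($v{\left(m,o \right)} = \frac{m + o}{m + o} = 1$)
$22378 - v{\left(156,13 \left(-3\right) \right)} = 22378 - 1 = 22377$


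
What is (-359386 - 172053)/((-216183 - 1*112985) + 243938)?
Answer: 531439/85230 ≈ 6.2354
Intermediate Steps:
(-359386 - 172053)/((-216183 - 1*112985) + 243938) = -531439/((-216183 - 112985) + 243938) = -531439/(-329168 + 243938) = -531439/(-85230) = -531439*(-1/85230) = 531439/85230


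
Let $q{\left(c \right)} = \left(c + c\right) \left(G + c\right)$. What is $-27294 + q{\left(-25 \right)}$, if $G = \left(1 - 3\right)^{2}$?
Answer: $-26244$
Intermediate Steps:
$G = 4$ ($G = \left(-2\right)^{2} = 4$)
$q{\left(c \right)} = 2 c \left(4 + c\right)$ ($q{\left(c \right)} = \left(c + c\right) \left(4 + c\right) = 2 c \left(4 + c\right)$)
$-27294 + q{\left(-25 \right)} = -27294 + 2 \left(-25\right) \left(4 - 25\right) = -27294 + 2 \left(-25\right) \left(-21\right) = -27294 + 1050 = -26244$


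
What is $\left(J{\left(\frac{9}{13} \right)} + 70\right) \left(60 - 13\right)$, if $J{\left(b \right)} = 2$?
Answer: $3384$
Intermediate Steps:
$\left(J{\left(\frac{9}{13} \right)} + 70\right) \left(60 - 13\right) = \left(2 + 70\right) \left(60 - 13\right) = 72 \cdot 47 = 3384$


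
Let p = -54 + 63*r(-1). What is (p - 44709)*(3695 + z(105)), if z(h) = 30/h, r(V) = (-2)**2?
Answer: -1151366037/7 ≈ -1.6448e+8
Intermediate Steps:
r(V) = 4
p = 198 (p = -54 + 63*4 = -54 + 252 = 198)
(p - 44709)*(3695 + z(105)) = (198 - 44709)*(3695 + 30/105) = -44511*(3695 + 30*(1/105)) = -44511*(3695 + 2/7) = -44511*25867/7 = -1151366037/7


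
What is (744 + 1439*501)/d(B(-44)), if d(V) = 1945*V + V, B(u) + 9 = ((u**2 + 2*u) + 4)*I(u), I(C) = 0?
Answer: -80187/1946 ≈ -41.206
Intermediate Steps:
B(u) = -9 (B(u) = -9 + ((u**2 + 2*u) + 4)*0 = -9 + (4 + u**2 + 2*u)*0 = -9 + 0 = -9)
d(V) = 1946*V
(744 + 1439*501)/d(B(-44)) = (744 + 1439*501)/((1946*(-9))) = (744 + 720939)/(-17514) = 721683*(-1/17514) = -80187/1946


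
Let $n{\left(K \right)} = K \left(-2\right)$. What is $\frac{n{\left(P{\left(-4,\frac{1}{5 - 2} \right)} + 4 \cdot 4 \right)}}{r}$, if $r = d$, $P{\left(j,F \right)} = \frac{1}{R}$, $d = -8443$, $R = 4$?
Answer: $\frac{65}{16886} \approx 0.0038493$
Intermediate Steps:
$P{\left(j,F \right)} = \frac{1}{4}$
$n{\left(K \right)} = - 2 K$
$r = -8443$
$\frac{n{\left(P{\left(-4,\frac{1}{5 - 2} \right)} + 4 \cdot 4 \right)}}{r} = \frac{\left(-2\right) \left(\frac{1}{4} + 4 \cdot 4\right)}{-8443} = - 2 \left(\frac{1}{4} + 16\right) \left(- \frac{1}{8443}\right) = \left(-2\right) \frac{65}{4} \left(- \frac{1}{8443}\right) = \left(- \frac{65}{2}\right) \left(- \frac{1}{8443}\right) = \frac{65}{16886}$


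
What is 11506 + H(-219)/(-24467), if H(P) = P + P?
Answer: 281517740/24467 ≈ 11506.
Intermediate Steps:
H(P) = 2*P
11506 + H(-219)/(-24467) = 11506 + (2*(-219))/(-24467) = 11506 - 438*(-1/24467) = 11506 + 438/24467 = 281517740/24467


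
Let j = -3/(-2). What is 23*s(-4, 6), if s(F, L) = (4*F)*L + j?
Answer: -4347/2 ≈ -2173.5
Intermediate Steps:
j = 3/2 (j = -3*(-½) = 3/2 ≈ 1.5000)
s(F, L) = 3/2 + 4*F*L (s(F, L) = (4*F)*L + 3/2 = 4*F*L + 3/2 = 3/2 + 4*F*L)
23*s(-4, 6) = 23*(3/2 + 4*(-4)*6) = 23*(3/2 - 96) = 23*(-189/2) = -4347/2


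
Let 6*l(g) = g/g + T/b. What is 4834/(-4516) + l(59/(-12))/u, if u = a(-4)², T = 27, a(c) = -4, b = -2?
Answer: -260257/216768 ≈ -1.2006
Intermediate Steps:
u = 16 (u = (-4)² = 16)
l(g) = -25/12 (l(g) = (g/g + 27/(-2))/6 = (1 + 27*(-½))/6 = (1 - 27/2)/6 = (⅙)*(-25/2) = -25/12)
4834/(-4516) + l(59/(-12))/u = 4834/(-4516) - 25/12/16 = 4834*(-1/4516) - 25/12*1/16 = -2417/2258 - 25/192 = -260257/216768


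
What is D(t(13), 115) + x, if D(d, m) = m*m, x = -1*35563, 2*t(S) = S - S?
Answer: -22338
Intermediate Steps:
t(S) = 0 (t(S) = (S - S)/2 = (½)*0 = 0)
x = -35563
D(d, m) = m²
D(t(13), 115) + x = 115² - 35563 = 13225 - 35563 = -22338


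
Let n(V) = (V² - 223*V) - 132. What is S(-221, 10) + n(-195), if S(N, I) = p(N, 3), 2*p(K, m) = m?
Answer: 162759/2 ≈ 81380.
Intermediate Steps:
p(K, m) = m/2
S(N, I) = 3/2 (S(N, I) = (½)*3 = 3/2)
n(V) = -132 + V² - 223*V
S(-221, 10) + n(-195) = 3/2 + (-132 + (-195)² - 223*(-195)) = 3/2 + (-132 + 38025 + 43485) = 3/2 + 81378 = 162759/2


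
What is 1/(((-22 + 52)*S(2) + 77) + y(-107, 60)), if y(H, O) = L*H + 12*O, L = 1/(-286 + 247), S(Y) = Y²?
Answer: 39/35870 ≈ 0.0010873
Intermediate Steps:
L = -1/39 (L = 1/(-39) = -1/39 ≈ -0.025641)
y(H, O) = 12*O - H/39 (y(H, O) = -H/39 + 12*O = 12*O - H/39)
1/(((-22 + 52)*S(2) + 77) + y(-107, 60)) = 1/(((-22 + 52)*2² + 77) + (12*60 - 1/39*(-107))) = 1/((30*4 + 77) + (720 + 107/39)) = 1/((120 + 77) + 28187/39) = 1/(197 + 28187/39) = 1/(35870/39) = 39/35870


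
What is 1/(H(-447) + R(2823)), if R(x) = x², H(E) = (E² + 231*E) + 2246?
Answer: 1/8068127 ≈ 1.2394e-7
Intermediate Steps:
H(E) = 2246 + E² + 231*E
1/(H(-447) + R(2823)) = 1/((2246 + (-447)² + 231*(-447)) + 2823²) = 1/((2246 + 199809 - 103257) + 7969329) = 1/(98798 + 7969329) = 1/8068127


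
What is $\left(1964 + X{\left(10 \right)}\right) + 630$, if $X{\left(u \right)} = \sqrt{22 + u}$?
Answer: $2594 + 4 \sqrt{2} \approx 2599.7$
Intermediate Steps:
$\left(1964 + X{\left(10 \right)}\right) + 630 = \left(1964 + \sqrt{22 + 10}\right) + 630 = \left(1964 + \sqrt{32}\right) + 630 = \left(1964 + 4 \sqrt{2}\right) + 630 = 2594 + 4 \sqrt{2}$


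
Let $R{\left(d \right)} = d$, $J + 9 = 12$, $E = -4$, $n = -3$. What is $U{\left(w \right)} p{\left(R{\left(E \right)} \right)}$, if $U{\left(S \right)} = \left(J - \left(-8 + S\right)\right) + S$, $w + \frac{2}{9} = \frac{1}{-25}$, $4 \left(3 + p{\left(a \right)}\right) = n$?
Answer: $- \frac{165}{4} \approx -41.25$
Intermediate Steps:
$J = 3$ ($J = -9 + 12 = 3$)
$p{\left(a \right)} = - \frac{15}{4}$ ($p{\left(a \right)} = -3 + \frac{1}{4} \left(-3\right) = -3 - \frac{3}{4} = - \frac{15}{4}$)
$w = - \frac{59}{225}$ ($w = - \frac{2}{9} + \frac{1}{-25} = - \frac{2}{9} - \frac{1}{25} = - \frac{59}{225} \approx -0.26222$)
$U{\left(S \right)} = 11$ ($U{\left(S \right)} = \left(3 - \left(-8 + S\right)\right) + S = \left(11 - S\right) + S = 11$)
$U{\left(w \right)} p{\left(R{\left(E \right)} \right)} = 11 \left(- \frac{15}{4}\right) = - \frac{165}{4}$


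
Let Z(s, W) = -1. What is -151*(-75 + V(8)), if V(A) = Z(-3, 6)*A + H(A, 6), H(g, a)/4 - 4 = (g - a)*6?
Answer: 2869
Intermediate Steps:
H(g, a) = 16 - 24*a + 24*g (H(g, a) = 16 + 4*((g - a)*6) = 16 + 4*(-6*a + 6*g) = 16 + (-24*a + 24*g) = 16 - 24*a + 24*g)
V(A) = -128 + 23*A (V(A) = -A + (16 - 24*6 + 24*A) = -A + (16 - 144 + 24*A) = -A + (-128 + 24*A) = -128 + 23*A)
-151*(-75 + V(8)) = -151*(-75 + (-128 + 23*8)) = -151*(-75 + (-128 + 184)) = -151*(-75 + 56) = -151*(-19) = 2869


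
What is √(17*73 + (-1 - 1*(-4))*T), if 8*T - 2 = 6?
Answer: 2*√311 ≈ 35.270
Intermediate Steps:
T = 1 (T = ¼ + (⅛)*6 = ¼ + ¾ = 1)
√(17*73 + (-1 - 1*(-4))*T) = √(17*73 + (-1 - 1*(-4))*1) = √(1241 + (-1 + 4)*1) = √(1241 + 3*1) = √(1241 + 3) = √1244 = 2*√311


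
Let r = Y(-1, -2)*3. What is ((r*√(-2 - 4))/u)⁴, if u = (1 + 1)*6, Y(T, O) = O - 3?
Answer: 5625/64 ≈ 87.891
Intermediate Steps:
Y(T, O) = -3 + O
u = 12 (u = 2*6 = 12)
r = -15 (r = (-3 - 2)*3 = -5*3 = -15)
((r*√(-2 - 4))/u)⁴ = (-15*√(-2 - 4)/12)⁴ = (-15*I*√6*(1/12))⁴ = (-5*I*√6/4)⁴ = 5625/64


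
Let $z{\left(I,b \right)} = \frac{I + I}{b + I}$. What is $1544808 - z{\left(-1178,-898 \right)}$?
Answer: $\frac{801754763}{519} \approx 1.5448 \cdot 10^{6}$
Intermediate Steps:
$z{\left(I,b \right)} = \frac{2 I}{I + b}$
$1544808 - z{\left(-1178,-898 \right)} = 1544808 - 2 \left(-1178\right) \frac{1}{-1178 - 898} = 1544808 - 2 \left(-1178\right) \frac{1}{-2076} = 1544808 - 2 \left(-1178\right) \left(- \frac{1}{2076}\right) = 1544808 - \frac{589}{519} = \frac{801754763}{519}$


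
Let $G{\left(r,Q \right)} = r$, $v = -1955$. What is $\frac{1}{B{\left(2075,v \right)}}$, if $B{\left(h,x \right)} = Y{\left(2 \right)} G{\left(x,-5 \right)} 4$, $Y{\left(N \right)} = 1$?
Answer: $- \frac{1}{7820} \approx -0.00012788$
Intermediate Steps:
$B{\left(h,x \right)} = 4 x$ ($B{\left(h,x \right)} = 1 x 4 = x 4 = 4 x$)
$\frac{1}{B{\left(2075,v \right)}} = \frac{1}{4 \left(-1955\right)} = \frac{1}{-7820} = - \frac{1}{7820}$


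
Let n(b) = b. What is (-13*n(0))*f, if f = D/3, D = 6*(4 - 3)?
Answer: 0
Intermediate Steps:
D = 6 (D = 6*1 = 6)
f = 2 (f = 6/3 = 6*(⅓) = 2)
(-13*n(0))*f = -13*0*2 = 0*2 = 0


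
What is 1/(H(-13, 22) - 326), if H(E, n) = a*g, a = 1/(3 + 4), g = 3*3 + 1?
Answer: -7/2272 ≈ -0.0030810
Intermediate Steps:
g = 10 (g = 9 + 1 = 10)
a = ⅐ (a = 1/7 = ⅐ ≈ 0.14286)
H(E, n) = 10/7 (H(E, n) = (⅐)*10 = 10/7)
1/(H(-13, 22) - 326) = 1/(10/7 - 326) = 1/(-2272/7) = -7/2272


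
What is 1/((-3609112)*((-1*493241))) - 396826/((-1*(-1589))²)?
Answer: -100916367224030353/642109778211550376 ≈ -0.15716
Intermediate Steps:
1/((-3609112)*((-1*493241))) - 396826/((-1*(-1589))²) = -1/3609112/(-493241) - 396826/(1589²) = -1/3609112*(-1/493241) - 396826/2524921 = 1/1780162011992 - 396826*1/2524921 = 1/1780162011992 - 396826/2524921 = -100916367224030353/642109778211550376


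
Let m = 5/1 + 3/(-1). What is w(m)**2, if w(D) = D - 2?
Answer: 0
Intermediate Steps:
m = 2 (m = 5*1 + 3*(-1) = 5 - 3 = 2)
w(D) = -2 + D
w(m)**2 = (-2 + 2)**2 = 0**2 = 0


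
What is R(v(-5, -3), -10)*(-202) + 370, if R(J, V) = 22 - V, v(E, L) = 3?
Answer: -6094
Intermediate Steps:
R(v(-5, -3), -10)*(-202) + 370 = (22 - 1*(-10))*(-202) + 370 = (22 + 10)*(-202) + 370 = 32*(-202) + 370 = -6464 + 370 = -6094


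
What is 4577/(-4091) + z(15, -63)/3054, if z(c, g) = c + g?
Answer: -2362421/2082319 ≈ -1.1345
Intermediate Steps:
4577/(-4091) + z(15, -63)/3054 = 4577/(-4091) + (15 - 63)/3054 = 4577*(-1/4091) - 48*1/3054 = -4577/4091 - 8/509 = -2362421/2082319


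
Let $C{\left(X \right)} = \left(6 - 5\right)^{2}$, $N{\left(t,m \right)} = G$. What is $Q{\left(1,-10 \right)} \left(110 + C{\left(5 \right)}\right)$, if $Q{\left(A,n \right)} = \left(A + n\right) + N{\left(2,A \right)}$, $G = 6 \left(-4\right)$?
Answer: $-3663$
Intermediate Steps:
$G = -24$
$N{\left(t,m \right)} = -24$
$Q{\left(A,n \right)} = -24 + A + n$ ($Q{\left(A,n \right)} = \left(A + n\right) - 24 = -24 + A + n$)
$C{\left(X \right)} = 1$ ($C{\left(X \right)} = 1^{2} = 1$)
$Q{\left(1,-10 \right)} \left(110 + C{\left(5 \right)}\right) = \left(-24 + 1 - 10\right) \left(110 + 1\right) = \left(-33\right) 111 = -3663$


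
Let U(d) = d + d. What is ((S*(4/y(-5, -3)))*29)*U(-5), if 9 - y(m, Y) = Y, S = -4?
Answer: 1160/3 ≈ 386.67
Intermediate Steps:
y(m, Y) = 9 - Y
U(d) = 2*d
((S*(4/y(-5, -3)))*29)*U(-5) = (-16/(9 - 1*(-3))*29)*(2*(-5)) = (-16/(9 + 3)*29)*(-10) = (-16/12*29)*(-10) = (-4*1/3*29)*(-10) = -4/3*29*(-10) = -116/3*(-10) = 1160/3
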